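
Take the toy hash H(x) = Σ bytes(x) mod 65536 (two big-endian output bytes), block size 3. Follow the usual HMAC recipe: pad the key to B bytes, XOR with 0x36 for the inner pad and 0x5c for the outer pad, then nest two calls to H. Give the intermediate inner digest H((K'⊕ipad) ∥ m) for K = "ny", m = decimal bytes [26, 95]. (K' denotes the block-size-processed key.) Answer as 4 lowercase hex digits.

0156

Key "ny" = 6e 79 is 2 bytes ≤ B = 3; zero-pad to 3 bytes: K' = 6e 79 00.
K' ⊕ ipad = 58 4f 36.
Inner input = 58 4f 36 ∥ 1a 5f.
Inner hash: sum = 88+79+54+26+95 = 342 → 01 56.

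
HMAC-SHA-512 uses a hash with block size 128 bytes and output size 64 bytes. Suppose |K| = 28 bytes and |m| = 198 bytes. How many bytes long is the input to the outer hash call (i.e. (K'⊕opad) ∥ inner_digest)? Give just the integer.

Key is 28 ≤ 128 bytes, zero-padded: |K'| = 128.
Outer input = (K'⊕opad) ∥ H(inner) → 128 + 64 = 192 bytes.

192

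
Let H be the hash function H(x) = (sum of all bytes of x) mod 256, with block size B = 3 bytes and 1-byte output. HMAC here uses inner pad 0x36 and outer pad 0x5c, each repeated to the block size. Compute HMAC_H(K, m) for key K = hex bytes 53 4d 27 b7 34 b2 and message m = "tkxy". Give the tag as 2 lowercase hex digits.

Key hex bytes 53 4d 27 b7 34 b2 is 6 bytes > B = 3, so hash it first: H(key) = 64, then zero-pad to 3 bytes: K' = 64 00 00.
K' ⊕ ipad = 52 36 36.  K' ⊕ opad = 38 5c 5c.
Inner input = (K'⊕ipad) ∥ m = 52 36 36 ∥ 74 6b 78 79.
Inner hash: sum = 82+54+54+116+107+120+121 = 654; mod 256 = 142 → 8e.
Outer input = (K'⊕opad) ∥ inner = 38 5c 5c ∥ 8e.
Outer hash (tag): sum = 56+92+92+142 = 382; mod 256 = 126 → 7e.

7e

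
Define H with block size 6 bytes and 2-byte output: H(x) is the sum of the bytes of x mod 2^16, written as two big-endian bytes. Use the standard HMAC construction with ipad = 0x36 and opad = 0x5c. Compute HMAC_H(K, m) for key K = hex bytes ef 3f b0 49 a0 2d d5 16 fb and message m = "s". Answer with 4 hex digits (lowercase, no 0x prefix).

02b9

Key hex bytes ef 3f b0 49 a0 2d d5 16 fb is 9 bytes > B = 6, so hash it first: H(key) = 04 da, then zero-pad to 6 bytes: K' = 04 da 00 00 00 00.
K' ⊕ ipad = 32 ec 36 36 36 36.  K' ⊕ opad = 58 86 5c 5c 5c 5c.
Inner input = (K'⊕ipad) ∥ m = 32 ec 36 36 36 36 ∥ 73.
Inner hash: sum = 50+236+54+54+54+54+115 = 617 → 02 69.
Outer input = (K'⊕opad) ∥ inner = 58 86 5c 5c 5c 5c ∥ 02 69.
Outer hash (tag): sum = 88+134+92+92+92+92+2+105 = 697 → 02 b9.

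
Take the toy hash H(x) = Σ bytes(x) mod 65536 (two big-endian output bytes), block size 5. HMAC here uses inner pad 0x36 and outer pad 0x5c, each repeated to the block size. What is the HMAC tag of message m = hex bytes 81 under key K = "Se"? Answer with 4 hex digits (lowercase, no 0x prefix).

Key "Se" = 53 65 is 2 bytes ≤ B = 5; zero-pad to 5 bytes: K' = 53 65 00 00 00.
K' ⊕ ipad = 65 53 36 36 36.  K' ⊕ opad = 0f 39 5c 5c 5c.
Inner input = (K'⊕ipad) ∥ m = 65 53 36 36 36 ∥ 81.
Inner hash: sum = 101+83+54+54+54+129 = 475 → 01 db.
Outer input = (K'⊕opad) ∥ inner = 0f 39 5c 5c 5c ∥ 01 db.
Outer hash (tag): sum = 15+57+92+92+92+1+219 = 568 → 02 38.

0238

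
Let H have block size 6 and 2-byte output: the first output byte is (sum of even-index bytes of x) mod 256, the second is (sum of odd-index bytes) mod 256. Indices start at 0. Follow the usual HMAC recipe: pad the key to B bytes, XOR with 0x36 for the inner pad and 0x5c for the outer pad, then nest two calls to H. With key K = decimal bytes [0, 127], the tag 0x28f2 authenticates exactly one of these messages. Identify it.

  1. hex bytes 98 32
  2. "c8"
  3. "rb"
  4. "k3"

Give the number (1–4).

Key decimal bytes [0, 127] = 00 7f is 2 bytes ≤ B = 6; zero-pad to 6 bytes: K' = 00 7f 00 00 00 00.
K' ⊕ ipad = 36 49 36 36 36 36; K' ⊕ opad = 5c 23 5c 5c 5c 5c.
m1: inner = H(36 49 36 36 36 36 98 32) = 3a e7; tag = H(5c 23 5c 5c 5c 5c 3a e7) = 4ec2
m2: inner = H(36 49 36 36 36 36 63 38) = 05 ed; tag = H(5c 23 5c 5c 5c 5c 05 ed) = 19c8
m3: inner = H(36 49 36 36 36 36 72 62) = 14 17; tag = H(5c 23 5c 5c 5c 5c 14 17) = 28f2 ← matches
m4: inner = H(36 49 36 36 36 36 6b 33) = 0d e8; tag = H(5c 23 5c 5c 5c 5c 0d e8) = 21c3

3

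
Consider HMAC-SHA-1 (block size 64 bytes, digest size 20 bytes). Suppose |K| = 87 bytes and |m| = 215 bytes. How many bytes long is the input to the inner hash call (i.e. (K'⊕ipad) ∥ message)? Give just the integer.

279

Key is 87 > 64 bytes, so it is hashed to 20 bytes then zero-padded to 64: |K'| = 64.
Inner input = (K'⊕ipad) ∥ m → 64 + 215 = 279 bytes.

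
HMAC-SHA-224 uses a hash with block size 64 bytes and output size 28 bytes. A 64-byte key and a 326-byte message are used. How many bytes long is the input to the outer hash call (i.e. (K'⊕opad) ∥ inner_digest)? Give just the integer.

92

Key is 64 ≤ 64 bytes, zero-padded: |K'| = 64.
Outer input = (K'⊕opad) ∥ H(inner) → 64 + 28 = 92 bytes.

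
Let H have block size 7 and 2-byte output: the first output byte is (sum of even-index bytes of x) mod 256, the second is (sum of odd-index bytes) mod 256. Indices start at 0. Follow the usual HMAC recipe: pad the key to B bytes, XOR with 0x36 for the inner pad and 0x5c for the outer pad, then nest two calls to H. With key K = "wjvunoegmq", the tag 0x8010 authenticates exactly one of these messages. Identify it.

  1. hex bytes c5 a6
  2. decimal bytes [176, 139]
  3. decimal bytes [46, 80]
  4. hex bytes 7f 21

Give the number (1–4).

4

Key "wjvunoegmq" = 77 6a 76 75 6e 6f 65 67 6d 71 is 10 bytes > B = 7, so hash it first: H(key) = 2d 26, then zero-pad to 7 bytes: K' = 2d 26 00 00 00 00 00.
K' ⊕ ipad = 1b 10 36 36 36 36 36; K' ⊕ opad = 71 7a 5c 5c 5c 5c 5c.
m1: inner = H(1b 10 36 36 36 36 36 c5 a6) = 63 41; tag = H(71 7a 5c 5c 5c 5c 5c 63 41) = c695
m2: inner = H(1b 10 36 36 36 36 36 b0 8b) = 48 2c; tag = H(71 7a 5c 5c 5c 5c 5c 48 2c) = b17a
m3: inner = H(1b 10 36 36 36 36 36 2e 50) = 0d aa; tag = H(71 7a 5c 5c 5c 5c 5c 0d aa) = 2f3f
m4: inner = H(1b 10 36 36 36 36 36 7f 21) = de fb; tag = H(71 7a 5c 5c 5c 5c 5c de fb) = 8010 ← matches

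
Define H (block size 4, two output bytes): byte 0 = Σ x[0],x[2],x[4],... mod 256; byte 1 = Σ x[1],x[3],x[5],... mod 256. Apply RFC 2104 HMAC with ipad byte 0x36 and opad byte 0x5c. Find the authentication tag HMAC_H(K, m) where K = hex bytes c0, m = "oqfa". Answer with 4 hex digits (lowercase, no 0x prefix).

f9f6

Key hex bytes c0 is 1 byte ≤ B = 4; zero-pad to 4 bytes: K' = c0 00 00 00.
K' ⊕ ipad = f6 36 36 36.  K' ⊕ opad = 9c 5c 5c 5c.
Inner input = (K'⊕ipad) ∥ m = f6 36 36 36 ∥ 6f 71 66 61.
Inner hash: even-index sum = 513 mod 256 = 1; odd-index sum = 318 mod 256 = 62 → 01 3e.
Outer input = (K'⊕opad) ∥ inner = 9c 5c 5c 5c ∥ 01 3e.
Outer hash (tag): even-index sum = 249 mod 256 = 249; odd-index sum = 246 mod 256 = 246 → f9 f6.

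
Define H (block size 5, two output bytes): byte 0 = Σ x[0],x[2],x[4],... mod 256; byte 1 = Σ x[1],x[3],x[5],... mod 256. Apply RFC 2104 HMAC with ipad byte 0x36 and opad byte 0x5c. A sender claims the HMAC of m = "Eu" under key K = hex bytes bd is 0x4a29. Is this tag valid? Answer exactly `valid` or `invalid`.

invalid

Key hex bytes bd is 1 byte ≤ B = 5; zero-pad to 5 bytes: K' = bd 00 00 00 00.
K' ⊕ ipad = 8b 36 36 36 36; K' ⊕ opad = e1 5c 5c 5c 5c.
Inner hash: even-index sum = 364 mod 256 = 108; odd-index sum = 177 mod 256 = 177 → 6c b1.
Outer hash (recomputed tag): even-index sum = 586 mod 256 = 74; odd-index sum = 292 mod 256 = 36 → 4a 24.
Recomputed tag = 4a24; claimed = 4a29 → mismatch.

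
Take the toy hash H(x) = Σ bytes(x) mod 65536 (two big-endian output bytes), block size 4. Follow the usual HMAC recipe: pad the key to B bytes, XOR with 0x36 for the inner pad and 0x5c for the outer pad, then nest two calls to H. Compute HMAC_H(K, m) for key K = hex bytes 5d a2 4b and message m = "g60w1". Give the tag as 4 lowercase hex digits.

019c

Key hex bytes 5d a2 4b is 3 bytes ≤ B = 4; zero-pad to 4 bytes: K' = 5d a2 4b 00.
K' ⊕ ipad = 6b 94 7d 36.  K' ⊕ opad = 01 fe 17 5c.
Inner input = (K'⊕ipad) ∥ m = 6b 94 7d 36 ∥ 67 36 30 77 31.
Inner hash: sum = 107+148+125+54+103+54+48+119+49 = 807 → 03 27.
Outer input = (K'⊕opad) ∥ inner = 01 fe 17 5c ∥ 03 27.
Outer hash (tag): sum = 1+254+23+92+3+39 = 412 → 01 9c.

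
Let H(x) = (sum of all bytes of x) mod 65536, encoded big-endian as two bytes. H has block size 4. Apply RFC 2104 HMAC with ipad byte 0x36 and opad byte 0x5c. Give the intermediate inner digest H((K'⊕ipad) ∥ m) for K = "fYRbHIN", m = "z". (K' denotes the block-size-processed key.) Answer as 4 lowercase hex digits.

017e

Key "fYRbHIN" = 66 59 52 62 48 49 4e is 7 bytes > B = 4, so hash it first: H(key) = 02 52, then zero-pad to 4 bytes: K' = 02 52 00 00.
K' ⊕ ipad = 34 64 36 36.
Inner input = 34 64 36 36 ∥ 7a.
Inner hash: sum = 52+100+54+54+122 = 382 → 01 7e.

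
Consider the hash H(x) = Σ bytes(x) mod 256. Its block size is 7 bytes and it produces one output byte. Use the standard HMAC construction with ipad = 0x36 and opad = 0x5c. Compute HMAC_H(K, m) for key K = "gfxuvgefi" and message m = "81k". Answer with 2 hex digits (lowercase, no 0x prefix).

d4

Key "gfxuvgefi" = 67 66 78 75 76 67 65 66 69 is 9 bytes > B = 7, so hash it first: H(key) = cb, then zero-pad to 7 bytes: K' = cb 00 00 00 00 00 00.
K' ⊕ ipad = fd 36 36 36 36 36 36.  K' ⊕ opad = 97 5c 5c 5c 5c 5c 5c.
Inner input = (K'⊕ipad) ∥ m = fd 36 36 36 36 36 36 ∥ 38 31 6b.
Inner hash: sum = 253+54+54+54+54+54+54+56+49+107 = 789; mod 256 = 21 → 15.
Outer input = (K'⊕opad) ∥ inner = 97 5c 5c 5c 5c 5c 5c ∥ 15.
Outer hash (tag): sum = 151+92+92+92+92+92+92+21 = 724; mod 256 = 212 → d4.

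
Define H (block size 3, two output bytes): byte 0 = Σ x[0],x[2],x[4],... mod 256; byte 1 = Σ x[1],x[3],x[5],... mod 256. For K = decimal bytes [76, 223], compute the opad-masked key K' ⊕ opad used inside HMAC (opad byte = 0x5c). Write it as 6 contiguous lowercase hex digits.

10835c

Key decimal bytes [76, 223] = 4c df is 2 bytes ≤ B = 3; zero-pad to 3 bytes: K' = 4c df 00.
XOR each byte with 0x5c: 4c⊕5c=10, df⊕5c=83, 00⊕5c=5c.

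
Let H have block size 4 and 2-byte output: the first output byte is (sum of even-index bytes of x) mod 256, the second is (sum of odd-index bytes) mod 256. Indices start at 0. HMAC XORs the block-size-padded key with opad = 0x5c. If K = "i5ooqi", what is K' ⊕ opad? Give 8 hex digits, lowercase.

Key "i5ooqi" = 69 35 6f 6f 71 69 is 6 bytes > B = 4, so hash it first: H(key) = 49 0d, then zero-pad to 4 bytes: K' = 49 0d 00 00.
XOR each byte with 0x5c: 49⊕5c=15, 0d⊕5c=51, 00⊕5c=5c, 00⊕5c=5c.

15515c5c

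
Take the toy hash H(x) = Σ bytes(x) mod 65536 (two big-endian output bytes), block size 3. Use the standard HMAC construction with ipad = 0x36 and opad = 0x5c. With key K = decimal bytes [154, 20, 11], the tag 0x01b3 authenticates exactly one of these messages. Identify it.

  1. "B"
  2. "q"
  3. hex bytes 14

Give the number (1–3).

Key decimal bytes [154, 20, 11] = 9a 14 0b is exactly B = 3 bytes: K' = 9a 14 0b.
K' ⊕ ipad = ac 22 3d; K' ⊕ opad = c6 48 57.
m1: inner = H(ac 22 3d 42) = 01 4d; tag = H(c6 48 57 01 4d) = 01b3 ← matches
m2: inner = H(ac 22 3d 71) = 01 7c; tag = H(c6 48 57 01 7c) = 01e2
m3: inner = H(ac 22 3d 14) = 01 1f; tag = H(c6 48 57 01 1f) = 0185

1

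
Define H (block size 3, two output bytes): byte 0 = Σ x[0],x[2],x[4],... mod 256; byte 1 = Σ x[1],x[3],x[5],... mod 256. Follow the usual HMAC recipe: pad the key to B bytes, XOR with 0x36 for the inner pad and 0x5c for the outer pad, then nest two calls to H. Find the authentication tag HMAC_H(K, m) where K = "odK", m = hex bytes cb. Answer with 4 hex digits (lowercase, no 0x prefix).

670e

Key "odK" = 6f 64 4b is exactly B = 3 bytes: K' = 6f 64 4b.
K' ⊕ ipad = 59 52 7d.  K' ⊕ opad = 33 38 17.
Inner input = (K'⊕ipad) ∥ m = 59 52 7d ∥ cb.
Inner hash: even-index sum = 214 mod 256 = 214; odd-index sum = 285 mod 256 = 29 → d6 1d.
Outer input = (K'⊕opad) ∥ inner = 33 38 17 ∥ d6 1d.
Outer hash (tag): even-index sum = 103 mod 256 = 103; odd-index sum = 270 mod 256 = 14 → 67 0e.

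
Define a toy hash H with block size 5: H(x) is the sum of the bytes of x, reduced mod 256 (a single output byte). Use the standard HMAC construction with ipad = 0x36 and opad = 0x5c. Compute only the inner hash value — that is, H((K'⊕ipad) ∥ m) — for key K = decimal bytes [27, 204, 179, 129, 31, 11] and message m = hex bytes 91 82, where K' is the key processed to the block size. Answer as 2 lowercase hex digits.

5e

Key decimal bytes [27, 204, 179, 129, 31, 11] = 1b cc b3 81 1f 0b is 6 bytes > B = 5, so hash it first: H(key) = 45, then zero-pad to 5 bytes: K' = 45 00 00 00 00.
K' ⊕ ipad = 73 36 36 36 36.
Inner input = 73 36 36 36 36 ∥ 91 82.
Inner hash: sum = 115+54+54+54+54+145+130 = 606; mod 256 = 94 → 5e.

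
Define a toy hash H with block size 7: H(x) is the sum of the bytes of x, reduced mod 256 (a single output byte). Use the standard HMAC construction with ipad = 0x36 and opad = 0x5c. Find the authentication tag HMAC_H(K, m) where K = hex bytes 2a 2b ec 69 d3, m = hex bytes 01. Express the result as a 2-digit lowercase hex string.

Key hex bytes 2a 2b ec 69 d3 is 5 bytes ≤ B = 7; zero-pad to 7 bytes: K' = 2a 2b ec 69 d3 00 00.
K' ⊕ ipad = 1c 1d da 5f e5 36 36.  K' ⊕ opad = 76 77 b0 35 8f 5c 5c.
Inner input = (K'⊕ipad) ∥ m = 1c 1d da 5f e5 36 36 ∥ 01.
Inner hash: sum = 28+29+218+95+229+54+54+1 = 708; mod 256 = 196 → c4.
Outer input = (K'⊕opad) ∥ inner = 76 77 b0 35 8f 5c 5c ∥ c4.
Outer hash (tag): sum = 118+119+176+53+143+92+92+196 = 989; mod 256 = 221 → dd.

dd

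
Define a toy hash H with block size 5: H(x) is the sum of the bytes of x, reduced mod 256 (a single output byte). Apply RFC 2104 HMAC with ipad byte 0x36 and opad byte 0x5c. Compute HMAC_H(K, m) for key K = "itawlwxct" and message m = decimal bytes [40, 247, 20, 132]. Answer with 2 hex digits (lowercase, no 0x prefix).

Key "itawlwxct" = 69 74 61 77 6c 77 78 63 74 is 9 bytes > B = 5, so hash it first: H(key) = e7, then zero-pad to 5 bytes: K' = e7 00 00 00 00.
K' ⊕ ipad = d1 36 36 36 36.  K' ⊕ opad = bb 5c 5c 5c 5c.
Inner input = (K'⊕ipad) ∥ m = d1 36 36 36 36 ∥ 28 f7 14 84.
Inner hash: sum = 209+54+54+54+54+40+247+20+132 = 864; mod 256 = 96 → 60.
Outer input = (K'⊕opad) ∥ inner = bb 5c 5c 5c 5c ∥ 60.
Outer hash (tag): sum = 187+92+92+92+92+96 = 651; mod 256 = 139 → 8b.

8b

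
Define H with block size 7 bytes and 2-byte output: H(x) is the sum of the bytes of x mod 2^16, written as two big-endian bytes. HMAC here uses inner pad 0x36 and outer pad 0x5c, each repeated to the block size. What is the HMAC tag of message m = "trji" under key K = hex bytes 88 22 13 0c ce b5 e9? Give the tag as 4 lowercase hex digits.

046a

Key hex bytes 88 22 13 0c ce b5 e9 is exactly B = 7 bytes: K' = 88 22 13 0c ce b5 e9.
K' ⊕ ipad = be 14 25 3a f8 83 df.  K' ⊕ opad = d4 7e 4f 50 92 e9 b5.
Inner input = (K'⊕ipad) ∥ m = be 14 25 3a f8 83 df ∥ 74 72 6a 69.
Inner hash: sum = 190+20+37+58+248+131+223+116+114+106+105 = 1348 → 05 44.
Outer input = (K'⊕opad) ∥ inner = d4 7e 4f 50 92 e9 b5 ∥ 05 44.
Outer hash (tag): sum = 212+126+79+80+146+233+181+5+68 = 1130 → 04 6a.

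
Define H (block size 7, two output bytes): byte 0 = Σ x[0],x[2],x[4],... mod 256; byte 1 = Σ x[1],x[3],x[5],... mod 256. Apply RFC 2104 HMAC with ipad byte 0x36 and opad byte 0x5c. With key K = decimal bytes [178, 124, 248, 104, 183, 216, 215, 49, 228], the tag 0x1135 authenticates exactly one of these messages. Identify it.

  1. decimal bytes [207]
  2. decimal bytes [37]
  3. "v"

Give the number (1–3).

3

Key decimal bytes [178, 124, 248, 104, 183, 216, 215, 49, 228] = b2 7c f8 68 b7 d8 d7 31 e4 is 9 bytes > B = 7, so hash it first: H(key) = 1c ed, then zero-pad to 7 bytes: K' = 1c ed 00 00 00 00 00.
K' ⊕ ipad = 2a db 36 36 36 36 36; K' ⊕ opad = 40 b1 5c 5c 5c 5c 5c.
m1: inner = H(2a db 36 36 36 36 36 cf) = cc 16; tag = H(40 b1 5c 5c 5c 5c 5c cc 16) = 6a35
m2: inner = H(2a db 36 36 36 36 36 25) = cc 6c; tag = H(40 b1 5c 5c 5c 5c 5c cc 6c) = c035
m3: inner = H(2a db 36 36 36 36 36 76) = cc bd; tag = H(40 b1 5c 5c 5c 5c 5c cc bd) = 1135 ← matches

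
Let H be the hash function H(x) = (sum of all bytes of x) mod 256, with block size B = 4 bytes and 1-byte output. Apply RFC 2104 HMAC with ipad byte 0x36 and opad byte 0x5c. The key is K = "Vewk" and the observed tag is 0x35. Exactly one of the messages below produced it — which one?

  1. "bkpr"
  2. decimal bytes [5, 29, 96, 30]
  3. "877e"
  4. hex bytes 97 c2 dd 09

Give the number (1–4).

Key "Vewk" = 56 65 77 6b is exactly B = 4 bytes: K' = 56 65 77 6b.
K' ⊕ ipad = 60 53 41 5d; K' ⊕ opad = 0a 39 2b 37.
m1: inner = H(60 53 41 5d 62 6b 70 72) = 00; tag = H(0a 39 2b 37 00) = a5
m2: inner = H(60 53 41 5d 05 1d 60 1e) = f1; tag = H(0a 39 2b 37 f1) = 96
m3: inner = H(60 53 41 5d 38 37 37 65) = 5c; tag = H(0a 39 2b 37 5c) = 01
m4: inner = H(60 53 41 5d 97 c2 dd 09) = 90; tag = H(0a 39 2b 37 90) = 35 ← matches

4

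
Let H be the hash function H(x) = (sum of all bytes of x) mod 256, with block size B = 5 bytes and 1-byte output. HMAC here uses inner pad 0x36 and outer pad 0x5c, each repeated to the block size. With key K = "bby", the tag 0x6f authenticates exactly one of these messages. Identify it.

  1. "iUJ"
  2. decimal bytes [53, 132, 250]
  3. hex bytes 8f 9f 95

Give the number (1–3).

2

Key "bby" = 62 62 79 is 3 bytes ≤ B = 5; zero-pad to 5 bytes: K' = 62 62 79 00 00.
K' ⊕ ipad = 54 54 4f 36 36; K' ⊕ opad = 3e 3e 25 5c 5c.
m1: inner = H(54 54 4f 36 36 69 55 4a) = 6b; tag = H(3e 3e 25 5c 5c 6b) = c4
m2: inner = H(54 54 4f 36 36 35 84 fa) = 16; tag = H(3e 3e 25 5c 5c 16) = 6f ← matches
m3: inner = H(54 54 4f 36 36 8f 9f 95) = 26; tag = H(3e 3e 25 5c 5c 26) = 7f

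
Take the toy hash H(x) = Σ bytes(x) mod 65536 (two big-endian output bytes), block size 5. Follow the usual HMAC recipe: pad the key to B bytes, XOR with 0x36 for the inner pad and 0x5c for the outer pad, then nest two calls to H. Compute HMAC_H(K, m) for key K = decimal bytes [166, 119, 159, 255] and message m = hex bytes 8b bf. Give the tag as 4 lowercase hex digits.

Key decimal bytes [166, 119, 159, 255] = a6 77 9f ff is 4 bytes ≤ B = 5; zero-pad to 5 bytes: K' = a6 77 9f ff 00.
K' ⊕ ipad = 90 41 a9 c9 36.  K' ⊕ opad = fa 2b c3 a3 5c.
Inner input = (K'⊕ipad) ∥ m = 90 41 a9 c9 36 ∥ 8b bf.
Inner hash: sum = 144+65+169+201+54+139+191 = 963 → 03 c3.
Outer input = (K'⊕opad) ∥ inner = fa 2b c3 a3 5c ∥ 03 c3.
Outer hash (tag): sum = 250+43+195+163+92+3+195 = 941 → 03 ad.

03ad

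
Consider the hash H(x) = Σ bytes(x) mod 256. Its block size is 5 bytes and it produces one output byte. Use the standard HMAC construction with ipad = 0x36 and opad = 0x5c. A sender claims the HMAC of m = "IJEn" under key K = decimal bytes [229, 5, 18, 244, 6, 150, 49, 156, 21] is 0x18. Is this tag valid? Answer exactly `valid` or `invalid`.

valid

Key decimal bytes [229, 5, 18, 244, 6, 150, 49, 156, 21] = e5 05 12 f4 06 96 31 9c 15 is 9 bytes > B = 5, so hash it first: H(key) = 6e, then zero-pad to 5 bytes: K' = 6e 00 00 00 00.
K' ⊕ ipad = 58 36 36 36 36; K' ⊕ opad = 32 5c 5c 5c 5c.
Inner hash: sum = 88+54+54+54+54+73+74+69+110 = 630; mod 256 = 118 → 76.
Outer hash (recomputed tag): sum = 50+92+92+92+92+118 = 536; mod 256 = 24 → 18.
Recomputed tag = 18; claimed = 18 → match.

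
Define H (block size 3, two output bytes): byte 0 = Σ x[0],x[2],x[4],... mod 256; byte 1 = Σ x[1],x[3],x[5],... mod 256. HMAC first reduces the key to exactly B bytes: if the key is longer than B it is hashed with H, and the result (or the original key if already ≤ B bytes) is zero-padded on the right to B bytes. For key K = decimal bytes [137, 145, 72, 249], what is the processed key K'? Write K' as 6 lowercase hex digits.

|K| = 4 > B = 3, so first hash the key.
H(K): even-index sum = 209 mod 256 = 209; odd-index sum = 394 mod 256 = 138 → d1 8a.
Zero-pad H(K) = d1 8a to 3 bytes: K' = d1 8a 00.

d18a00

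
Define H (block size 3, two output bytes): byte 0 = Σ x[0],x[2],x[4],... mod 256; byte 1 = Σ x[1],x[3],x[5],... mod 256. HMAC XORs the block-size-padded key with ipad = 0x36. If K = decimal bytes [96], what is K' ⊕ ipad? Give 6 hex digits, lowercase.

Key decimal bytes [96] = 60 is 1 byte ≤ B = 3; zero-pad to 3 bytes: K' = 60 00 00.
XOR each byte with 0x36: 60⊕36=56, 00⊕36=36, 00⊕36=36.

563636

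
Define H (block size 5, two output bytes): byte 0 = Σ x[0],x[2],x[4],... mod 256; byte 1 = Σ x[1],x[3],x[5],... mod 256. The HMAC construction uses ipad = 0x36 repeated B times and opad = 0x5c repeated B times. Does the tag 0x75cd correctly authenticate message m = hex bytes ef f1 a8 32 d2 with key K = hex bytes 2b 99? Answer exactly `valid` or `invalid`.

Key hex bytes 2b 99 is 2 bytes ≤ B = 5; zero-pad to 5 bytes: K' = 2b 99 00 00 00.
K' ⊕ ipad = 1d af 36 36 36; K' ⊕ opad = 77 c5 5c 5c 5c.
Inner hash: even-index sum = 428 mod 256 = 172; odd-index sum = 846 mod 256 = 78 → ac 4e.
Outer hash (recomputed tag): even-index sum = 381 mod 256 = 125; odd-index sum = 461 mod 256 = 205 → 7d cd.
Recomputed tag = 7dcd; claimed = 75cd → mismatch.

invalid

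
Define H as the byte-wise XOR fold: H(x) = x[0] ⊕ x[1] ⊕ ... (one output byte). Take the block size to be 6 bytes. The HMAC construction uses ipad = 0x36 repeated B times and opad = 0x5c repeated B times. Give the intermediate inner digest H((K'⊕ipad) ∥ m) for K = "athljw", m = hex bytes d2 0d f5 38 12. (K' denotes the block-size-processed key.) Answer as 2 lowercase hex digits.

0c

Key "athljw" = 61 74 68 6c 6a 77 is exactly B = 6 bytes: K' = 61 74 68 6c 6a 77.
K' ⊕ ipad = 57 42 5e 5a 5c 41.
Inner input = 57 42 5e 5a 5c 41 ∥ d2 0d f5 38 12.
Inner hash: XOR 57⊕42⊕5e⊕5a⊕5c⊕41⊕d2⊕0d⊕f5⊕38⊕12 = 0c.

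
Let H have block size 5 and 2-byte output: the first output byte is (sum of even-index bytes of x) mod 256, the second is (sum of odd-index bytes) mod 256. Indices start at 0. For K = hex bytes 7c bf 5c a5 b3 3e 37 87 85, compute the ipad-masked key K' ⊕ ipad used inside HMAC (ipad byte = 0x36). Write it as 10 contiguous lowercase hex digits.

Key hex bytes 7c bf 5c a5 b3 3e 37 87 85 is 9 bytes > B = 5, so hash it first: H(key) = 47 29, then zero-pad to 5 bytes: K' = 47 29 00 00 00.
XOR each byte with 0x36: 47⊕36=71, 29⊕36=1f, 00⊕36=36, 00⊕36=36, 00⊕36=36.

711f363636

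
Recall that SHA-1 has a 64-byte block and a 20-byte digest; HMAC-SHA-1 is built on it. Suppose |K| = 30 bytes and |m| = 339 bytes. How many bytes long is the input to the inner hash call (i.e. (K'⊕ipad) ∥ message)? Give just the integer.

Key is 30 ≤ 64 bytes, zero-padded: |K'| = 64.
Inner input = (K'⊕ipad) ∥ m → 64 + 339 = 403 bytes.

403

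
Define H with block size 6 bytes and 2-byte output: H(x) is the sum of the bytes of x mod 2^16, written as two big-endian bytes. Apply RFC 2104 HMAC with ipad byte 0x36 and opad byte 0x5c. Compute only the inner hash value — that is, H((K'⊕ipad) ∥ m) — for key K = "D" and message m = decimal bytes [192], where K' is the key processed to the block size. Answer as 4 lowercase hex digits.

0240

Key "D" = 44 is 1 byte ≤ B = 6; zero-pad to 6 bytes: K' = 44 00 00 00 00 00.
K' ⊕ ipad = 72 36 36 36 36 36.
Inner input = 72 36 36 36 36 36 ∥ c0.
Inner hash: sum = 114+54+54+54+54+54+192 = 576 → 02 40.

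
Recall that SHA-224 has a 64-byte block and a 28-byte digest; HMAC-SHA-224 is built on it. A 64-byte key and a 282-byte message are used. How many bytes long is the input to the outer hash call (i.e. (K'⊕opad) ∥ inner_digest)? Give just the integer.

Key is 64 ≤ 64 bytes, zero-padded: |K'| = 64.
Outer input = (K'⊕opad) ∥ H(inner) → 64 + 28 = 92 bytes.

92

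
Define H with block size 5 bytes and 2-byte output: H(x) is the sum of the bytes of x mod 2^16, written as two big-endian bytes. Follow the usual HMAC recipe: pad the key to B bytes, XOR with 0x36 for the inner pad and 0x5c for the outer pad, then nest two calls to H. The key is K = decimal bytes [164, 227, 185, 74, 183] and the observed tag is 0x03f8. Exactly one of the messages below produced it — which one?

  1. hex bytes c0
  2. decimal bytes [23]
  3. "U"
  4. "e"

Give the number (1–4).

Key decimal bytes [164, 227, 185, 74, 183] = a4 e3 b9 4a b7 is exactly B = 5 bytes: K' = a4 e3 b9 4a b7.
K' ⊕ ipad = 92 d5 8f 7c 81; K' ⊕ opad = f8 bf e5 16 eb.
m1: inner = H(92 d5 8f 7c 81 c0) = 03 b3; tag = H(f8 bf e5 16 eb 03 b3) = 0453
m2: inner = H(92 d5 8f 7c 81 17) = 03 0a; tag = H(f8 bf e5 16 eb 03 0a) = 03aa
m3: inner = H(92 d5 8f 7c 81 55) = 03 48; tag = H(f8 bf e5 16 eb 03 48) = 03e8
m4: inner = H(92 d5 8f 7c 81 65) = 03 58; tag = H(f8 bf e5 16 eb 03 58) = 03f8 ← matches

4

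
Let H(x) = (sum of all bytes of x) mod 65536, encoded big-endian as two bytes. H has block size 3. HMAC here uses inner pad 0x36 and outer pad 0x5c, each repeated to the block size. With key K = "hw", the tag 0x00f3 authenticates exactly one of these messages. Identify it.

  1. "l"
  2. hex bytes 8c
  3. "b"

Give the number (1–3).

Key "hw" = 68 77 is 2 bytes ≤ B = 3; zero-pad to 3 bytes: K' = 68 77 00.
K' ⊕ ipad = 5e 41 36; K' ⊕ opad = 34 2b 5c.
m1: inner = H(5e 41 36 6c) = 01 41; tag = H(34 2b 5c 01 41) = 00fd
m2: inner = H(5e 41 36 8c) = 01 61; tag = H(34 2b 5c 01 61) = 011d
m3: inner = H(5e 41 36 62) = 01 37; tag = H(34 2b 5c 01 37) = 00f3 ← matches

3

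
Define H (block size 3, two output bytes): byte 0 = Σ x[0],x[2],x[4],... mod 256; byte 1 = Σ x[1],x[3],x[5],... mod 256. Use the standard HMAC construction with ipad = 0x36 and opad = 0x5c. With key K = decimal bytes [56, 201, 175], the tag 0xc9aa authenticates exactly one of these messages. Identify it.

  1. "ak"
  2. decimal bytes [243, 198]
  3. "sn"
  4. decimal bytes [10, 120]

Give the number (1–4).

Key decimal bytes [56, 201, 175] = 38 c9 af is exactly B = 3 bytes: K' = 38 c9 af.
K' ⊕ ipad = 0e ff 99; K' ⊕ opad = 64 95 f3.
m1: inner = H(0e ff 99 61 6b) = 12 60; tag = H(64 95 f3 12 60) = b7a7
m2: inner = H(0e ff 99 f3 c6) = 6d f2; tag = H(64 95 f3 6d f2) = 4902
m3: inner = H(0e ff 99 73 6e) = 15 72; tag = H(64 95 f3 15 72) = c9aa ← matches
m4: inner = H(0e ff 99 0a 78) = 1f 09; tag = H(64 95 f3 1f 09) = 60b4

3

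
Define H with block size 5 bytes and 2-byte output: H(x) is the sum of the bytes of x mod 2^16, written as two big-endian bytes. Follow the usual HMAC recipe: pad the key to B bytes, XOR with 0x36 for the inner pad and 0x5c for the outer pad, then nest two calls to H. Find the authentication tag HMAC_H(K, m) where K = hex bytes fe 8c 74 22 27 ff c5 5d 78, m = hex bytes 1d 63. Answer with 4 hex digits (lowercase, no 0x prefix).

Key hex bytes fe 8c 74 22 27 ff c5 5d 78 is 9 bytes > B = 5, so hash it first: H(key) = 04 e0, then zero-pad to 5 bytes: K' = 04 e0 00 00 00.
K' ⊕ ipad = 32 d6 36 36 36.  K' ⊕ opad = 58 bc 5c 5c 5c.
Inner input = (K'⊕ipad) ∥ m = 32 d6 36 36 36 ∥ 1d 63.
Inner hash: sum = 50+214+54+54+54+29+99 = 554 → 02 2a.
Outer input = (K'⊕opad) ∥ inner = 58 bc 5c 5c 5c ∥ 02 2a.
Outer hash (tag): sum = 88+188+92+92+92+2+42 = 596 → 02 54.

0254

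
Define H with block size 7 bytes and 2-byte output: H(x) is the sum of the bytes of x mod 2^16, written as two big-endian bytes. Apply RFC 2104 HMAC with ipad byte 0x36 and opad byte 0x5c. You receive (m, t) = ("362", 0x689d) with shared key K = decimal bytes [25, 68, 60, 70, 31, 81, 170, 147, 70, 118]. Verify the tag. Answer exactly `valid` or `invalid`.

invalid

Key decimal bytes [25, 68, 60, 70, 31, 81, 170, 147, 70, 118] = 19 44 3c 46 1f 51 aa 93 46 76 is 10 bytes > B = 7, so hash it first: H(key) = 03 48, then zero-pad to 7 bytes: K' = 03 48 00 00 00 00 00.
K' ⊕ ipad = 35 7e 36 36 36 36 36; K' ⊕ opad = 5f 14 5c 5c 5c 5c 5c.
Inner hash: sum = 53+126+54+54+54+54+54+51+54+50 = 604 → 02 5c.
Outer hash (recomputed tag): sum = 95+20+92+92+92+92+92+2+92 = 669 → 02 9d.
Recomputed tag = 029d; claimed = 689d → mismatch.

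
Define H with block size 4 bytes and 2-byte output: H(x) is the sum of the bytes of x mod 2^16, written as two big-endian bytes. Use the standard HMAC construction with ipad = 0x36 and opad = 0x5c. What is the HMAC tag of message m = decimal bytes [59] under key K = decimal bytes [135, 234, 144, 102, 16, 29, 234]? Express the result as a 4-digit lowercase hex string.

Key decimal bytes [135, 234, 144, 102, 16, 29, 234] = 87 ea 90 66 10 1d ea is 7 bytes > B = 4, so hash it first: H(key) = 03 7e, then zero-pad to 4 bytes: K' = 03 7e 00 00.
K' ⊕ ipad = 35 48 36 36.  K' ⊕ opad = 5f 22 5c 5c.
Inner input = (K'⊕ipad) ∥ m = 35 48 36 36 ∥ 3b.
Inner hash: sum = 53+72+54+54+59 = 292 → 01 24.
Outer input = (K'⊕opad) ∥ inner = 5f 22 5c 5c ∥ 01 24.
Outer hash (tag): sum = 95+34+92+92+1+36 = 350 → 01 5e.

015e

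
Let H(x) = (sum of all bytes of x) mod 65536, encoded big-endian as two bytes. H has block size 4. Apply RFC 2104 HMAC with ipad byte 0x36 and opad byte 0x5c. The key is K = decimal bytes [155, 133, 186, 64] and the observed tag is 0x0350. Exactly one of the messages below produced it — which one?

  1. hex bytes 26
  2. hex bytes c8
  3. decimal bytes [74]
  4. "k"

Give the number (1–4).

Key decimal bytes [155, 133, 186, 64] = 9b 85 ba 40 is exactly B = 4 bytes: K' = 9b 85 ba 40.
K' ⊕ ipad = ad b3 8c 76; K' ⊕ opad = c7 d9 e6 1c.
m1: inner = H(ad b3 8c 76 26) = 02 88; tag = H(c7 d9 e6 1c 02 88) = 032c
m2: inner = H(ad b3 8c 76 c8) = 03 2a; tag = H(c7 d9 e6 1c 03 2a) = 02cf
m3: inner = H(ad b3 8c 76 4a) = 02 ac; tag = H(c7 d9 e6 1c 02 ac) = 0350 ← matches
m4: inner = H(ad b3 8c 76 6b) = 02 cd; tag = H(c7 d9 e6 1c 02 cd) = 0371

3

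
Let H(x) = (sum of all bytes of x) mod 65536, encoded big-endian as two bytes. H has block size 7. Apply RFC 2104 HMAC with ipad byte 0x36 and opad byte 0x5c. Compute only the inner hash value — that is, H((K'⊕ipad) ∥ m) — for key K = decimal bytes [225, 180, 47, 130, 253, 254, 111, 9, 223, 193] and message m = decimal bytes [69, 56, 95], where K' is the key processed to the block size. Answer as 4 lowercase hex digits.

0289

Key decimal bytes [225, 180, 47, 130, 253, 254, 111, 9, 223, 193] = e1 b4 2f 82 fd fe 6f 09 df c1 is 10 bytes > B = 7, so hash it first: H(key) = 06 59, then zero-pad to 7 bytes: K' = 06 59 00 00 00 00 00.
K' ⊕ ipad = 30 6f 36 36 36 36 36.
Inner input = 30 6f 36 36 36 36 36 ∥ 45 38 5f.
Inner hash: sum = 48+111+54+54+54+54+54+69+56+95 = 649 → 02 89.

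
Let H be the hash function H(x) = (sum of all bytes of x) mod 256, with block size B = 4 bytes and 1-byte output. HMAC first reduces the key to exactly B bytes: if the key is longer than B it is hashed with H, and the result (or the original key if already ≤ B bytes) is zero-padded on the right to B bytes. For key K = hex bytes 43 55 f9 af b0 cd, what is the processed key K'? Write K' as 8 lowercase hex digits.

bd000000

|K| = 6 > B = 4, so first hash the key.
H(K): sum = 67+85+249+175+176+205 = 957; mod 256 = 189 → bd.
Zero-pad H(K) = bd to 4 bytes: K' = bd 00 00 00.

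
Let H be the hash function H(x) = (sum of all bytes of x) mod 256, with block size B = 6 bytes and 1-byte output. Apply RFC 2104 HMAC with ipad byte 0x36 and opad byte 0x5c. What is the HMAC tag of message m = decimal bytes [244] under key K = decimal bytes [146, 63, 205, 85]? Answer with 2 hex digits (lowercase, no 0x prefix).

Key decimal bytes [146, 63, 205, 85] = 92 3f cd 55 is 4 bytes ≤ B = 6; zero-pad to 6 bytes: K' = 92 3f cd 55 00 00.
K' ⊕ ipad = a4 09 fb 63 36 36.  K' ⊕ opad = ce 63 91 09 5c 5c.
Inner input = (K'⊕ipad) ∥ m = a4 09 fb 63 36 36 ∥ f4.
Inner hash: sum = 164+9+251+99+54+54+244 = 875; mod 256 = 107 → 6b.
Outer input = (K'⊕opad) ∥ inner = ce 63 91 09 5c 5c ∥ 6b.
Outer hash (tag): sum = 206+99+145+9+92+92+107 = 750; mod 256 = 238 → ee.

ee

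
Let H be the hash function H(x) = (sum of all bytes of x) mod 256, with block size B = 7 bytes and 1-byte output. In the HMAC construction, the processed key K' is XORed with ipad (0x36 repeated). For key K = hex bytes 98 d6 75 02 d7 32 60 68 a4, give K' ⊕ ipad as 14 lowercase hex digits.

Key hex bytes 98 d6 75 02 d7 32 60 68 a4 is 9 bytes > B = 7, so hash it first: H(key) = 5a, then zero-pad to 7 bytes: K' = 5a 00 00 00 00 00 00.
XOR each byte with 0x36: 5a⊕36=6c, 00⊕36=36, 00⊕36=36, 00⊕36=36, 00⊕36=36, 00⊕36=36, 00⊕36=36.

6c363636363636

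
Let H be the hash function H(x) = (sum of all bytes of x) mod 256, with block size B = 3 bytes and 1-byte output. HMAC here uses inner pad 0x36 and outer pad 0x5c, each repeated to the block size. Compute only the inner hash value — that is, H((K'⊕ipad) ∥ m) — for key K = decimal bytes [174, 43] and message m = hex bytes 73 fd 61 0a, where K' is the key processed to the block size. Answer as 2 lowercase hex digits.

c6

Key decimal bytes [174, 43] = ae 2b is 2 bytes ≤ B = 3; zero-pad to 3 bytes: K' = ae 2b 00.
K' ⊕ ipad = 98 1d 36.
Inner input = 98 1d 36 ∥ 73 fd 61 0a.
Inner hash: sum = 152+29+54+115+253+97+10 = 710; mod 256 = 198 → c6.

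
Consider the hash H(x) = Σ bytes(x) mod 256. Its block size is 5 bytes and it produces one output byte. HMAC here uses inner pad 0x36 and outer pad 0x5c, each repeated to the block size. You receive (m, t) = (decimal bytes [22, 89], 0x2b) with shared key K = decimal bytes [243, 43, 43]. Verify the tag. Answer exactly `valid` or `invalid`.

Key decimal bytes [243, 43, 43] = f3 2b 2b is 3 bytes ≤ B = 5; zero-pad to 5 bytes: K' = f3 2b 2b 00 00.
K' ⊕ ipad = c5 1d 1d 36 36; K' ⊕ opad = af 77 77 5c 5c.
Inner hash: sum = 197+29+29+54+54+22+89 = 474; mod 256 = 218 → da.
Outer hash (recomputed tag): sum = 175+119+119+92+92+218 = 815; mod 256 = 47 → 2f.
Recomputed tag = 2f; claimed = 2b → mismatch.

invalid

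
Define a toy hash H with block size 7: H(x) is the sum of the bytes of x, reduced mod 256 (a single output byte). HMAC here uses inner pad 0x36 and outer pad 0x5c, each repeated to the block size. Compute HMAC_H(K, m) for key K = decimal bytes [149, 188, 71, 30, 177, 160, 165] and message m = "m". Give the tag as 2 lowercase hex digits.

Key decimal bytes [149, 188, 71, 30, 177, 160, 165] = 95 bc 47 1e b1 a0 a5 is exactly B = 7 bytes: K' = 95 bc 47 1e b1 a0 a5.
K' ⊕ ipad = a3 8a 71 28 87 96 93.  K' ⊕ opad = c9 e0 1b 42 ed fc f9.
Inner input = (K'⊕ipad) ∥ m = a3 8a 71 28 87 96 93 ∥ 6d.
Inner hash: sum = 163+138+113+40+135+150+147+109 = 995; mod 256 = 227 → e3.
Outer input = (K'⊕opad) ∥ inner = c9 e0 1b 42 ed fc f9 ∥ e3.
Outer hash (tag): sum = 201+224+27+66+237+252+249+227 = 1483; mod 256 = 203 → cb.

cb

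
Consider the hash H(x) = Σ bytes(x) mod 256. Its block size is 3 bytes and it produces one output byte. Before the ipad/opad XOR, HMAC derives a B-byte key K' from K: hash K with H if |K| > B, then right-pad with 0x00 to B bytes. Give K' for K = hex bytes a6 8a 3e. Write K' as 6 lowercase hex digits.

a68a3e

Key hex bytes a6 8a 3e is exactly B = 3 bytes: K' = a6 8a 3e.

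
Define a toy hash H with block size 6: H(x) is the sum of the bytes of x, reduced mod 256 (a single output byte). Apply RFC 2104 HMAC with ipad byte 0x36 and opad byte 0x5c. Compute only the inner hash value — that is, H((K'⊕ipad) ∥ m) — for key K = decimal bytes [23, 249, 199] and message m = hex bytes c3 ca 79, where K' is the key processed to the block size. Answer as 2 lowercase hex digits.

89

Key decimal bytes [23, 249, 199] = 17 f9 c7 is 3 bytes ≤ B = 6; zero-pad to 6 bytes: K' = 17 f9 c7 00 00 00.
K' ⊕ ipad = 21 cf f1 36 36 36.
Inner input = 21 cf f1 36 36 36 ∥ c3 ca 79.
Inner hash: sum = 33+207+241+54+54+54+195+202+121 = 1161; mod 256 = 137 → 89.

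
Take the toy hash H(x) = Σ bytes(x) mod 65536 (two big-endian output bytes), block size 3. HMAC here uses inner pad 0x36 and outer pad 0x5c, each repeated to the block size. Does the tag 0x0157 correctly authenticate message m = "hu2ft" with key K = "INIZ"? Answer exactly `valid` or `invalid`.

Key "INIZ" = 49 4e 49 5a is 4 bytes > B = 3, so hash it first: H(key) = 01 3a, then zero-pad to 3 bytes: K' = 01 3a 00.
K' ⊕ ipad = 37 0c 36; K' ⊕ opad = 5d 66 5c.
Inner hash: sum = 55+12+54+104+117+50+102+116 = 610 → 02 62.
Outer hash (recomputed tag): sum = 93+102+92+2+98 = 387 → 01 83.
Recomputed tag = 0183; claimed = 0157 → mismatch.

invalid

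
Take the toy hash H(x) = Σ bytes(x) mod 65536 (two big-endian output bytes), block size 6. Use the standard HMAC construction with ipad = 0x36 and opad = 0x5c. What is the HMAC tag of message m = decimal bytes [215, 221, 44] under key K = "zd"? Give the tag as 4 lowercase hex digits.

0227

Key "zd" = 7a 64 is 2 bytes ≤ B = 6; zero-pad to 6 bytes: K' = 7a 64 00 00 00 00.
K' ⊕ ipad = 4c 52 36 36 36 36.  K' ⊕ opad = 26 38 5c 5c 5c 5c.
Inner input = (K'⊕ipad) ∥ m = 4c 52 36 36 36 36 ∥ d7 dd 2c.
Inner hash: sum = 76+82+54+54+54+54+215+221+44 = 854 → 03 56.
Outer input = (K'⊕opad) ∥ inner = 26 38 5c 5c 5c 5c ∥ 03 56.
Outer hash (tag): sum = 38+56+92+92+92+92+3+86 = 551 → 02 27.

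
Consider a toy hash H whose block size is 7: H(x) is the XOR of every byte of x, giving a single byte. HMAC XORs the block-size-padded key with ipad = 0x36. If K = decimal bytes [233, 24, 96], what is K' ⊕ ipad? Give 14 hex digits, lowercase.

Key decimal bytes [233, 24, 96] = e9 18 60 is 3 bytes ≤ B = 7; zero-pad to 7 bytes: K' = e9 18 60 00 00 00 00.
XOR each byte with 0x36: e9⊕36=df, 18⊕36=2e, 60⊕36=56, 00⊕36=36, 00⊕36=36, 00⊕36=36, 00⊕36=36.

df2e5636363636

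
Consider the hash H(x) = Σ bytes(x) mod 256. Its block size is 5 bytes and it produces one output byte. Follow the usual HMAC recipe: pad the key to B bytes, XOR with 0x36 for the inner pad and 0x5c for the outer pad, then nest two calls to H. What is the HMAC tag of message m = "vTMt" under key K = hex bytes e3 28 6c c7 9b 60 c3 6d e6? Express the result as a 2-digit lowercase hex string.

Key hex bytes e3 28 6c c7 9b 60 c3 6d e6 is 9 bytes > B = 5, so hash it first: H(key) = 4f, then zero-pad to 5 bytes: K' = 4f 00 00 00 00.
K' ⊕ ipad = 79 36 36 36 36.  K' ⊕ opad = 13 5c 5c 5c 5c.
Inner input = (K'⊕ipad) ∥ m = 79 36 36 36 36 ∥ 76 54 4d 74.
Inner hash: sum = 121+54+54+54+54+118+84+77+116 = 732; mod 256 = 220 → dc.
Outer input = (K'⊕opad) ∥ inner = 13 5c 5c 5c 5c ∥ dc.
Outer hash (tag): sum = 19+92+92+92+92+220 = 607; mod 256 = 95 → 5f.

5f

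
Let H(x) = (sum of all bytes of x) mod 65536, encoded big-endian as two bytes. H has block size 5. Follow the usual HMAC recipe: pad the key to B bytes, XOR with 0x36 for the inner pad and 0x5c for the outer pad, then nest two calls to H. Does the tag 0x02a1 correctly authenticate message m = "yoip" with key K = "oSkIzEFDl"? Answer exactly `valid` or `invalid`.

Key "oSkIzEFDl" = 6f 53 6b 49 7a 45 46 44 6c is 9 bytes > B = 5, so hash it first: H(key) = 03 2b, then zero-pad to 5 bytes: K' = 03 2b 00 00 00.
K' ⊕ ipad = 35 1d 36 36 36; K' ⊕ opad = 5f 77 5c 5c 5c.
Inner hash: sum = 53+29+54+54+54+121+111+105+112 = 693 → 02 b5.
Outer hash (recomputed tag): sum = 95+119+92+92+92+2+181 = 673 → 02 a1.
Recomputed tag = 02a1; claimed = 02a1 → match.

valid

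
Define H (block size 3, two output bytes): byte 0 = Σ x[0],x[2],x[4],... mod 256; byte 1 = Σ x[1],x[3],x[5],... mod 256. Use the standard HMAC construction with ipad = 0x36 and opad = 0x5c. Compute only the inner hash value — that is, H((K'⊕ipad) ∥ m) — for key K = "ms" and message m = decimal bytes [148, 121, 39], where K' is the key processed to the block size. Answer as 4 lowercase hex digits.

Key "ms" = 6d 73 is 2 bytes ≤ B = 3; zero-pad to 3 bytes: K' = 6d 73 00.
K' ⊕ ipad = 5b 45 36.
Inner input = 5b 45 36 ∥ 94 79 27.
Inner hash: even-index sum = 266 mod 256 = 10; odd-index sum = 256 mod 256 = 0 → 0a 00.

0a00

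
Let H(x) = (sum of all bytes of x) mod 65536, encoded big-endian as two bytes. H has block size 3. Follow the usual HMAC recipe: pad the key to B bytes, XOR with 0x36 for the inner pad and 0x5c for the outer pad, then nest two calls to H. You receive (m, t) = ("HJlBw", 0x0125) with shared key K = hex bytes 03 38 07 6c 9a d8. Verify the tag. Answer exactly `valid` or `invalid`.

invalid

Key hex bytes 03 38 07 6c 9a d8 is 6 bytes > B = 3, so hash it first: H(key) = 02 20, then zero-pad to 3 bytes: K' = 02 20 00.
K' ⊕ ipad = 34 16 36; K' ⊕ opad = 5e 7c 5c.
Inner hash: sum = 52+22+54+72+74+108+66+119 = 567 → 02 37.
Outer hash (recomputed tag): sum = 94+124+92+2+55 = 367 → 01 6f.
Recomputed tag = 016f; claimed = 0125 → mismatch.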